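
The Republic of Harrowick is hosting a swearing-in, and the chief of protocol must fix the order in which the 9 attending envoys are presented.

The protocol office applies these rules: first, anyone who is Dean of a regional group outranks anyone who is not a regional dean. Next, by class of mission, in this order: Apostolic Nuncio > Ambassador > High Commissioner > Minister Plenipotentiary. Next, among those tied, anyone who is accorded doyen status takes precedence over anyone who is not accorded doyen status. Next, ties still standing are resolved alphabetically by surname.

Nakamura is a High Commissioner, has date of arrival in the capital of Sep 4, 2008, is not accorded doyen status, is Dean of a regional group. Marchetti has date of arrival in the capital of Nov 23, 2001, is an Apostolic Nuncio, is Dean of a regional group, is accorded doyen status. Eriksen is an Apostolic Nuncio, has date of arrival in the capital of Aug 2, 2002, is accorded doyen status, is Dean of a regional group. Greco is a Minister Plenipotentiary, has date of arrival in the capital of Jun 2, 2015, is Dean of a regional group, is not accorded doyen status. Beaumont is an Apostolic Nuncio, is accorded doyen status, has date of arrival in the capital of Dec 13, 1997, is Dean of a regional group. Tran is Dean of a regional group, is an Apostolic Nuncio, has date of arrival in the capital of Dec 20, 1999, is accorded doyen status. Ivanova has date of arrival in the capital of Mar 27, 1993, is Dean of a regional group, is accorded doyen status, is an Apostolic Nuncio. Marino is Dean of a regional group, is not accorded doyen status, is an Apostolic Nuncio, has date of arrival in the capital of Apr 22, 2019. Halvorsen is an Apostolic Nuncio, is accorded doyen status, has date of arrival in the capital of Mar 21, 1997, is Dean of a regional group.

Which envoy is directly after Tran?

Marino

By the first rule: Beaumont, Eriksen, Halvorsen, Ivanova, Marchetti, Tran, Marino, Nakamura and Greco (each Dean of a regional group).
Among Beaumont, Eriksen, Halvorsen, Ivanova, Marchetti, Tran, Marino, Nakamura and Greco, by class of mission: Beaumont, Eriksen, Halvorsen, Ivanova, Marchetti, Tran and Marino (Apostolic Nuncio) before Nakamura (High Commissioner) before Greco (Minister Plenipotentiary).
Among Beaumont, Eriksen, Halvorsen, Ivanova, Marchetti, Tran and Marino, accorded doyen status before not accorded doyen status: Beaumont, Eriksen, Halvorsen, Ivanova, Marchetti and Tran (accorded doyen status) before Marino (not accorded doyen status).
Among Beaumont, Eriksen, Halvorsen, Ivanova, Marchetti and Tran, alphabetically by surname: Beaumont before Eriksen before Halvorsen before Ivanova before Marchetti before Tran.
Order: Beaumont, Eriksen, Halvorsen, Ivanova, Marchetti, Tran, Marino, Nakamura, Greco.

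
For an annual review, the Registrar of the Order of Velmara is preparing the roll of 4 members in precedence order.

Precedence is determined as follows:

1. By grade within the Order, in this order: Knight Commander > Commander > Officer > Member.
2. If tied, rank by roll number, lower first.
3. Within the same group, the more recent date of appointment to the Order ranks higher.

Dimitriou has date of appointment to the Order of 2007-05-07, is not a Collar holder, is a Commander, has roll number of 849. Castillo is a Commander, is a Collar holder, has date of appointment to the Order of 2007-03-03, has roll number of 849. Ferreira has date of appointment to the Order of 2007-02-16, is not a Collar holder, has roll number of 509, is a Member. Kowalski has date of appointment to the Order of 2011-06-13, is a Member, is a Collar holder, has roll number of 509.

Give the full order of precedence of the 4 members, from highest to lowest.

Dimitriou, Castillo, Kowalski, Ferreira

By grade within the Order: Dimitriou and Castillo (Commander); then Kowalski and Ferreira (Member).
Dimitriou and Castillo both have roll number 849, so the next rule applies.
Among Dimitriou and Castillo, by date of appointment to the Order (later first): Dimitriou (2007-05-07) before Castillo (2007-03-03).
Kowalski and Ferreira both have roll number 509, so the next rule applies.
Among Kowalski and Ferreira, by date of appointment to the Order (later first): Kowalski (2011-06-13) before Ferreira (2007-02-16).
Full order: Dimitriou, Castillo, Kowalski, Ferreira.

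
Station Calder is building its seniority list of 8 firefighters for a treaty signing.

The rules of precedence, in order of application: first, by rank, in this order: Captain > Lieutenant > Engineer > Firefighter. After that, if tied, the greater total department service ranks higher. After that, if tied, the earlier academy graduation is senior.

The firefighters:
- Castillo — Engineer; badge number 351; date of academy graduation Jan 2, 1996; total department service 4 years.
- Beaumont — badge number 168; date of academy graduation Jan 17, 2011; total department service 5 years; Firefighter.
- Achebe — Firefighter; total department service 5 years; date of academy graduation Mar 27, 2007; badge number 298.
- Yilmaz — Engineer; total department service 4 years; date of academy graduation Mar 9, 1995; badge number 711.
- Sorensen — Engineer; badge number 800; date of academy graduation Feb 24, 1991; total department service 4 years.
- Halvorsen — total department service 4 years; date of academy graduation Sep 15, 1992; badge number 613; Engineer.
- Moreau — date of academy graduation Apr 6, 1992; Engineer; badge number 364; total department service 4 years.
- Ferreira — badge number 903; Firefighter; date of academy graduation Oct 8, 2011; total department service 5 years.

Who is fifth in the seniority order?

By rank: Sorensen, Moreau, Halvorsen, Yilmaz and Castillo (Engineer); then Achebe, Beaumont and Ferreira (Firefighter).
Sorensen, Moreau, Halvorsen, Yilmaz and Castillo all have total department service 4 years, so the next rule applies.
Among Sorensen, Moreau, Halvorsen, Yilmaz and Castillo, by date of academy graduation (earlier first): Sorensen (Feb 24, 1991) before Moreau (Apr 6, 1992) before Halvorsen (Sep 15, 1992) before Yilmaz (Mar 9, 1995) before Castillo (Jan 2, 1996).
Achebe, Beaumont and Ferreira all have total department service 5 years, so the next rule applies.
Among Achebe, Beaumont and Ferreira, by date of academy graduation (earlier first): Achebe (Mar 27, 2007) before Beaumont (Jan 17, 2011) before Ferreira (Oct 8, 2011).
Order: Sorensen, Moreau, Halvorsen, Yilmaz, Castillo, Achebe, Beaumont, Ferreira.

Castillo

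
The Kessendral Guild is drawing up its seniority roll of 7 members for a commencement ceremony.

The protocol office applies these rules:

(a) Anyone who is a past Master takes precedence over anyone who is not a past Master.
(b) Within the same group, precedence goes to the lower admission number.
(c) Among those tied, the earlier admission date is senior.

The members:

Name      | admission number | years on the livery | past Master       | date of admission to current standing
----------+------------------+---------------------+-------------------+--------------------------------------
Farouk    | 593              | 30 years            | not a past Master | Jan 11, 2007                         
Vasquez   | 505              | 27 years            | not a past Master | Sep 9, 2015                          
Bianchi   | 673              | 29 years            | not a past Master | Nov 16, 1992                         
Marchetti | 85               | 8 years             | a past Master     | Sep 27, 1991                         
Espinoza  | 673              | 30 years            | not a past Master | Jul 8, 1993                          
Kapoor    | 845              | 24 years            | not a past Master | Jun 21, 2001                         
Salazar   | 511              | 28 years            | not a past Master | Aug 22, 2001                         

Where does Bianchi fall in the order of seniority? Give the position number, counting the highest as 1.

By the first rule: Marchetti (a past Master); then Vasquez, Salazar, Farouk, Bianchi, Espinoza and Kapoor (each not a past Master).
Among Vasquez, Salazar, Farouk, Bianchi, Espinoza and Kapoor, by admission number (lower first): Vasquez (505) before Salazar (511) before Farouk (593) before Bianchi and Espinoza (673) before Kapoor (845).
Among Bianchi and Espinoza, by date of admission to current standing (earlier first): Bianchi (Nov 16, 1992) before Espinoza (Jul 8, 1993).
Order: Marchetti, Vasquez, Salazar, Farouk, Bianchi, Espinoza, Kapoor. So position 5.

5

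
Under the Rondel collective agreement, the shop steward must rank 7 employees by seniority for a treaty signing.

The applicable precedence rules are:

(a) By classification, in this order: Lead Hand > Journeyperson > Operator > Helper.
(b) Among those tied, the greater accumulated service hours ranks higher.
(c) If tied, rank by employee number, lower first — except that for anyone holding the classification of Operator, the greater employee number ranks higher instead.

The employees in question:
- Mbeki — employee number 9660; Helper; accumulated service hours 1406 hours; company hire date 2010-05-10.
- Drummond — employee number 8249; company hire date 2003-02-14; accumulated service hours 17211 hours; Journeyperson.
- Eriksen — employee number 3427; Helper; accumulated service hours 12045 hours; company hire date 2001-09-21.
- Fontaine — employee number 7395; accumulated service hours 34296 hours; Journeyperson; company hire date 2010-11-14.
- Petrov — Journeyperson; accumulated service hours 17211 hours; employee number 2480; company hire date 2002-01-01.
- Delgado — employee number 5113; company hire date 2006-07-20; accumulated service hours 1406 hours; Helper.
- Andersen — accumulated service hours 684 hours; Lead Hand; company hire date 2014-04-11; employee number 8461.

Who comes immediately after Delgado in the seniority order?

By classification: Andersen (Lead Hand); then Fontaine, Petrov and Drummond (Journeyperson); then Eriksen, Delgado and Mbeki (Helper).
Among Fontaine, Petrov and Drummond, by accumulated service hours (higher first): Fontaine (34296 hours) before Petrov and Drummond (17211 hours).
Among Petrov and Drummond, by employee number (lower first): Petrov (2480) before Drummond (8249).
Among Eriksen, Delgado and Mbeki, by accumulated service hours (higher first): Eriksen (12045 hours) before Delgado and Mbeki (1406 hours).
Among Delgado and Mbeki, by employee number (lower first): Delgado (5113) before Mbeki (9660).
Order: Andersen, Fontaine, Petrov, Drummond, Eriksen, Delgado, Mbeki.

Mbeki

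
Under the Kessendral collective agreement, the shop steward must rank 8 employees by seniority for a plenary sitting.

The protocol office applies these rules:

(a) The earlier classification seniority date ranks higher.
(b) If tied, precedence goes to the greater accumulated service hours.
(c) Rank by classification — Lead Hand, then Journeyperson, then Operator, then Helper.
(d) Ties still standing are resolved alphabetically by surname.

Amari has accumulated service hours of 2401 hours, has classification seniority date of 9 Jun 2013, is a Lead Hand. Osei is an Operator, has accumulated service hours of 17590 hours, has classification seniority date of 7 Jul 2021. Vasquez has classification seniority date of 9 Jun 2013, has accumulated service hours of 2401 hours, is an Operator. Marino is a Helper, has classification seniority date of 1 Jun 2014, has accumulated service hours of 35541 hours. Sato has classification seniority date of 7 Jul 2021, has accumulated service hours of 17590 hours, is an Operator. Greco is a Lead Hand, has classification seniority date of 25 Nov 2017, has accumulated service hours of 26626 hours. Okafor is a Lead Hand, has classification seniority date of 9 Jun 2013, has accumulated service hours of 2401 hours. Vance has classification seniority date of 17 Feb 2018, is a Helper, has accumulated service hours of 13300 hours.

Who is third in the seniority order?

Vasquez

By classification seniority date (earlier first): Amari, Okafor and Vasquez (each 9 Jun 2013); then Marino (1 Jun 2014); then Greco (25 Nov 2017); then Vance (17 Feb 2018); then Osei and Sato (both 7 Jul 2021).
Amari, Okafor and Vasquez all have accumulated service hours 2401 hours, so the next rule applies.
Among Amari, Okafor and Vasquez, by classification: Amari and Okafor (Lead Hand) before Vasquez (Operator).
Among Amari and Okafor, alphabetically by surname: Amari before Okafor.
Osei and Sato both have accumulated service hours 17590 hours, so the next rule applies.
Osei and Sato are each Operator, so the next rule applies.
Among Osei and Sato, alphabetically by surname: Osei before Sato.
Order: Amari, Okafor, Vasquez, Marino, Greco, Vance, Osei, Sato.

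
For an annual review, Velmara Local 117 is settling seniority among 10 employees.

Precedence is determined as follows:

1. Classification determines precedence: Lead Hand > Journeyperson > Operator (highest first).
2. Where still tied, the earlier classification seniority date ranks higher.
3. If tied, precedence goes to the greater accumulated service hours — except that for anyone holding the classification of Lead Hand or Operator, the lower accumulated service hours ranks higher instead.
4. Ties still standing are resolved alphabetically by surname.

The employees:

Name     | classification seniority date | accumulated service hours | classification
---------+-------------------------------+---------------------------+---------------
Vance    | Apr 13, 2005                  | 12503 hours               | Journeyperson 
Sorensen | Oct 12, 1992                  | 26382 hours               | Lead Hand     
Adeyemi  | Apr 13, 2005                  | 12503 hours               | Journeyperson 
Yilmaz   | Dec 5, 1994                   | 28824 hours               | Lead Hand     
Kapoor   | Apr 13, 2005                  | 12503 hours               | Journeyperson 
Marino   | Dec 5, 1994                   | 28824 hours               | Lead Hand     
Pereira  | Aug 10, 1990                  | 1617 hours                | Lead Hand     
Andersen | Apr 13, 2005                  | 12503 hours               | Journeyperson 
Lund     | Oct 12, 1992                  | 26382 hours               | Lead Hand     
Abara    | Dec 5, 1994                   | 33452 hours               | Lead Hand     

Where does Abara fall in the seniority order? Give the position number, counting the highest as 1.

6

By classification: Pereira, Lund, Sorensen, Marino, Yilmaz and Abara (Lead Hand); then Adeyemi, Andersen, Kapoor and Vance (Journeyperson).
Among Pereira, Lund, Sorensen, Marino, Yilmaz and Abara, by classification seniority date (earlier first): Pereira (Aug 10, 1990) before Lund and Sorensen (Oct 12, 1992) before Marino, Yilmaz and Abara (Dec 5, 1994).
Lund and Sorensen both have accumulated service hours 26382 hours, so the next rule applies.
Among Lund and Sorensen, alphabetically by surname: Lund before Sorensen.
Among Marino, Yilmaz and Abara, by accumulated service hours (lower first) (reversed rule for this group): Marino and Yilmaz (28824 hours) before Abara (33452 hours).
Among Marino and Yilmaz, alphabetically by surname: Marino before Yilmaz.
Adeyemi, Andersen, Kapoor and Vance all have classification seniority date Apr 13, 2005, so the next rule applies.
Adeyemi, Andersen, Kapoor and Vance all have accumulated service hours 12503 hours, so the next rule applies.
Among Adeyemi, Andersen, Kapoor and Vance, alphabetically by surname: Adeyemi before Andersen before Kapoor before Vance.
Order: Pereira, Lund, Sorensen, Marino, Yilmaz, Abara, Adeyemi, Andersen, Kapoor, Vance. So position 6.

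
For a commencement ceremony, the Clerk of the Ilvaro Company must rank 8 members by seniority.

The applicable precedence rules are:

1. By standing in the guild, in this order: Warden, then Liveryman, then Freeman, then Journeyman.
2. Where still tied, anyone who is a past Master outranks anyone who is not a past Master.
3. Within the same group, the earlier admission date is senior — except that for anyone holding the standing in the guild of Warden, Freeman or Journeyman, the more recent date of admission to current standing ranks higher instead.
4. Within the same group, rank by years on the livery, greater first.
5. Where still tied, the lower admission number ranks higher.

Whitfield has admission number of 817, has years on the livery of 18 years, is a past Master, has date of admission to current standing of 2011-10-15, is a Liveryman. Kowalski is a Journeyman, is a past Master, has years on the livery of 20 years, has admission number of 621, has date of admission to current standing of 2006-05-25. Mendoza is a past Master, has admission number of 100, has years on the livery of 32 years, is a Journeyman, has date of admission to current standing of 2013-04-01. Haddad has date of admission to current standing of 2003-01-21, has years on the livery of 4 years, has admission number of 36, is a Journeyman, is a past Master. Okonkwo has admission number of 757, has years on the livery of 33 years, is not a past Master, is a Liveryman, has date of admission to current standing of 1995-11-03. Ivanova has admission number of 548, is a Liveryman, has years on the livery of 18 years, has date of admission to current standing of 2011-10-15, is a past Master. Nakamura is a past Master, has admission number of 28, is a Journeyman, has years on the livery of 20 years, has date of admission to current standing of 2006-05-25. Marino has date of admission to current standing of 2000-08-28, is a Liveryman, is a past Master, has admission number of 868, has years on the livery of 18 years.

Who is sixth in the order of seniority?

By standing in the guild: Marino, Ivanova, Whitfield and Okonkwo (Liveryman); then Mendoza, Nakamura, Kowalski and Haddad (Journeyman).
Among Marino, Ivanova, Whitfield and Okonkwo, a past Master before not a past Master: Marino, Ivanova and Whitfield (a past Master) before Okonkwo (not a past Master).
Among Marino, Ivanova and Whitfield, by date of admission to current standing (earlier first): Marino (2000-08-28) before Ivanova and Whitfield (2011-10-15).
Ivanova and Whitfield both have years on the livery 18 years, so the next rule applies.
Among Ivanova and Whitfield, by admission number (lower first): Ivanova (548) before Whitfield (817).
Mendoza, Nakamura, Kowalski and Haddad are each a past Master, so the next rule applies.
Among Mendoza, Nakamura, Kowalski and Haddad, by date of admission to current standing (later first) (reversed rule for this group): Mendoza (2013-04-01) before Nakamura and Kowalski (2006-05-25) before Haddad (2003-01-21).
Nakamura and Kowalski both have years on the livery 20 years, so the next rule applies.
Among Nakamura and Kowalski, by admission number (lower first): Nakamura (28) before Kowalski (621).
Order: Marino, Ivanova, Whitfield, Okonkwo, Mendoza, Nakamura, Kowalski, Haddad.

Nakamura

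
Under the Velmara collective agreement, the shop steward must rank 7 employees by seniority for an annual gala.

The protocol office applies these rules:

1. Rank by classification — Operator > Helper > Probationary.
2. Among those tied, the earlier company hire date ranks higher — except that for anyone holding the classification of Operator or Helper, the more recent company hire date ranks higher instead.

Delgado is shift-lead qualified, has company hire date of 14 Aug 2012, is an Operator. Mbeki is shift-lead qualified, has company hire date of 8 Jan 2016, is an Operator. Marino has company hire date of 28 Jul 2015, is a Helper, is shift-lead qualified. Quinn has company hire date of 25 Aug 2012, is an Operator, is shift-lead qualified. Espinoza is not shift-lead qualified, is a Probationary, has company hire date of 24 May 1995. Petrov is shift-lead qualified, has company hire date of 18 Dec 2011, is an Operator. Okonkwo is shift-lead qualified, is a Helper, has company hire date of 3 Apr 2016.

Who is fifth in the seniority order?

By classification: Mbeki, Quinn, Delgado and Petrov (Operator); then Okonkwo and Marino (Helper); then Espinoza (Probationary).
Among Mbeki, Quinn, Delgado and Petrov, by company hire date (later first) (reversed rule for this group): Mbeki (8 Jan 2016) before Quinn (25 Aug 2012) before Delgado (14 Aug 2012) before Petrov (18 Dec 2011).
Among Okonkwo and Marino, by company hire date (later first) (reversed rule for this group): Okonkwo (3 Apr 2016) before Marino (28 Jul 2015).
Order: Mbeki, Quinn, Delgado, Petrov, Okonkwo, Marino, Espinoza.

Okonkwo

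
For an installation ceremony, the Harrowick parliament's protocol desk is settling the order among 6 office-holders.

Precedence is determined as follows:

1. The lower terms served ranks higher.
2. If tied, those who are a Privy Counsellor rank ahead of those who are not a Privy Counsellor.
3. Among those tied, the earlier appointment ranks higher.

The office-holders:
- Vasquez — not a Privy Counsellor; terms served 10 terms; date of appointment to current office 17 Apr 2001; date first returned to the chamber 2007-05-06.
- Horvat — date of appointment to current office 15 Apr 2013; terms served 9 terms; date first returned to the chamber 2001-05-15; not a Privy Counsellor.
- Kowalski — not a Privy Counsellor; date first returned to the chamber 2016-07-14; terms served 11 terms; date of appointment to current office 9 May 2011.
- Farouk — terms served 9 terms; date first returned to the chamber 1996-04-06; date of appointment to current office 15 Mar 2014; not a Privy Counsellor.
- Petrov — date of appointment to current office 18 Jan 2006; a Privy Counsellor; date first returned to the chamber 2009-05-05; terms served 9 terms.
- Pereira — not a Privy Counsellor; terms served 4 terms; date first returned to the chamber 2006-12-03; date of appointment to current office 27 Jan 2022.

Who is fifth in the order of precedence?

Vasquez

By terms served (lower first): Pereira (4 terms); then Petrov, Horvat and Farouk (each 9 terms); then Vasquez (10 terms); then Kowalski (11 terms).
Among Petrov, Horvat and Farouk, a Privy Counsellor before not a Privy Counsellor: Petrov (a Privy Counsellor) before Horvat and Farouk (not a Privy Counsellor).
Among Horvat and Farouk, by date of appointment to current office (earlier first): Horvat (15 Apr 2013) before Farouk (15 Mar 2014).
Order: Pereira, Petrov, Horvat, Farouk, Vasquez, Kowalski.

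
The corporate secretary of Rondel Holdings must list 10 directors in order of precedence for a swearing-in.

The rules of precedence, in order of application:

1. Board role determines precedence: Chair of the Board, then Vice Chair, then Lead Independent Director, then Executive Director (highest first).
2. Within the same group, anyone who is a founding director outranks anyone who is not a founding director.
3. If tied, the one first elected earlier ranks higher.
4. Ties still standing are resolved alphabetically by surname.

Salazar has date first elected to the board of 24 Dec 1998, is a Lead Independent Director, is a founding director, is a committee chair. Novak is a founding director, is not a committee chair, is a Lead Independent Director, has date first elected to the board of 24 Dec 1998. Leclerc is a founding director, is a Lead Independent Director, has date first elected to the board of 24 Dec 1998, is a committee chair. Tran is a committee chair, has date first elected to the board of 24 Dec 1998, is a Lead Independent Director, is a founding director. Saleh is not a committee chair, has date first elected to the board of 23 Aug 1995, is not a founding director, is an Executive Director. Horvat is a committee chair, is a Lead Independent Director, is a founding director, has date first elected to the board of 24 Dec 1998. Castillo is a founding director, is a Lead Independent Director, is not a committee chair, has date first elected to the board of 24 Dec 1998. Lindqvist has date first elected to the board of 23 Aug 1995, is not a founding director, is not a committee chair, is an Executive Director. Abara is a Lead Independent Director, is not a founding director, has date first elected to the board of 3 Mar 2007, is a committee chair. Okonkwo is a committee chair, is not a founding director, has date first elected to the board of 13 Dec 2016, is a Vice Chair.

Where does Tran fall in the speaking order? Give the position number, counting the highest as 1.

7

By board role: Okonkwo (Vice Chair); then Castillo, Horvat, Leclerc, Novak, Salazar, Tran and Abara (Lead Independent Director); then Lindqvist and Saleh (Executive Director).
Among Castillo, Horvat, Leclerc, Novak, Salazar, Tran and Abara, a founding director before not a founding director: Castillo, Horvat, Leclerc, Novak, Salazar and Tran (a founding director) before Abara (not a founding director).
Castillo, Horvat, Leclerc, Novak, Salazar and Tran all have date first elected to the board 24 Dec 1998, so the next rule applies.
Among Castillo, Horvat, Leclerc, Novak, Salazar and Tran, alphabetically by surname: Castillo before Horvat before Leclerc before Novak before Salazar before Tran.
Lindqvist and Saleh are each not a founding director, so the next rule applies.
Lindqvist and Saleh both have date first elected to the board 23 Aug 1995, so the next rule applies.
Among Lindqvist and Saleh, alphabetically by surname: Lindqvist before Saleh.
Order: Okonkwo, Castillo, Horvat, Leclerc, Novak, Salazar, Tran, Abara, Lindqvist, Saleh. So position 7.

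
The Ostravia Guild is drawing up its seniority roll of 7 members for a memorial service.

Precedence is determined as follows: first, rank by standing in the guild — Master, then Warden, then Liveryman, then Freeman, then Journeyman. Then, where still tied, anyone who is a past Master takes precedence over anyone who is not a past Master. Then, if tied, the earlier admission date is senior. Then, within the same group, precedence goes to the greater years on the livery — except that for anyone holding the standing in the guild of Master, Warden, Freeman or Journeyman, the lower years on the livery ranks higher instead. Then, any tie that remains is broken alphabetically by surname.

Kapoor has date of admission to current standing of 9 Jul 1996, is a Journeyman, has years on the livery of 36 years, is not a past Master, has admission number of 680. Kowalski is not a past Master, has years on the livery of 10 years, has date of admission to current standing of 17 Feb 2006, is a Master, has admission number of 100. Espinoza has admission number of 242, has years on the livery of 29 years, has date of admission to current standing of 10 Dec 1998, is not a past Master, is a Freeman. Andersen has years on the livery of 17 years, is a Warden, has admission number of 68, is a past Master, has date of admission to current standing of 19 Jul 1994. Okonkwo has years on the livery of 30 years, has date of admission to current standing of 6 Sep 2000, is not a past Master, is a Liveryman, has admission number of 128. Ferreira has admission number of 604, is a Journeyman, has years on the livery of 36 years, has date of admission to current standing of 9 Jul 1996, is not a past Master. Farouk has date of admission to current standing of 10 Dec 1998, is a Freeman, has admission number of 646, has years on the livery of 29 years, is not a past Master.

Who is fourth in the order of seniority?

Espinoza

By standing in the guild: Kowalski (Master); then Andersen (Warden); then Okonkwo (Liveryman); then Espinoza and Farouk (Freeman); then Ferreira and Kapoor (Journeyman).
Espinoza and Farouk are each not a past Master, so the next rule applies.
Espinoza and Farouk both have date of admission to current standing 10 Dec 1998, so the next rule applies.
Espinoza and Farouk both have years on the livery 29 years, so the next rule applies.
Among Espinoza and Farouk, alphabetically by surname: Espinoza before Farouk.
Ferreira and Kapoor are each not a past Master, so the next rule applies.
Ferreira and Kapoor both have date of admission to current standing 9 Jul 1996, so the next rule applies.
Ferreira and Kapoor both have years on the livery 36 years, so the next rule applies.
Among Ferreira and Kapoor, alphabetically by surname: Ferreira before Kapoor.
Order: Kowalski, Andersen, Okonkwo, Espinoza, Farouk, Ferreira, Kapoor.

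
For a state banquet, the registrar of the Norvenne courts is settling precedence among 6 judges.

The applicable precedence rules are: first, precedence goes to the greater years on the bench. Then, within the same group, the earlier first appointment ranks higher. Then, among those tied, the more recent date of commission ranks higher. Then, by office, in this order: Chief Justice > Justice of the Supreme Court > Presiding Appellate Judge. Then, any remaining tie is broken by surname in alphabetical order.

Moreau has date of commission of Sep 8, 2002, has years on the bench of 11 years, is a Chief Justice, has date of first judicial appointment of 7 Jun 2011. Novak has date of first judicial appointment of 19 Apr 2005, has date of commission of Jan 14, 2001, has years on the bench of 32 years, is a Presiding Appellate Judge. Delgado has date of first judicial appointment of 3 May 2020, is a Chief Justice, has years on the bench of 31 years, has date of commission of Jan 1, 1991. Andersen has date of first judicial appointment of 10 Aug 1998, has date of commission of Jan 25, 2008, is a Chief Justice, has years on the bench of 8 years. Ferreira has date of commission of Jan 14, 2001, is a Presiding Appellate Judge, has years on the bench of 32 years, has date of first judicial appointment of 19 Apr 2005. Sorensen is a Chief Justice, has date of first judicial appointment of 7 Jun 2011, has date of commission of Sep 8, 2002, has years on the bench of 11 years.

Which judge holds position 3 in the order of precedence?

Delgado

By years on the bench (higher first): Ferreira and Novak (both 32 years); then Delgado (31 years); then Moreau and Sorensen (both 11 years); then Andersen (8 years).
Ferreira and Novak both have date of first judicial appointment 19 Apr 2005, so the next rule applies.
Ferreira and Novak both have date of commission Jan 14, 2001, so the next rule applies.
Ferreira and Novak are each Presiding Appellate Judge, so the next rule applies.
Among Ferreira and Novak, alphabetically by surname: Ferreira before Novak.
Moreau and Sorensen both have date of first judicial appointment 7 Jun 2011, so the next rule applies.
Moreau and Sorensen both have date of commission Sep 8, 2002, so the next rule applies.
Moreau and Sorensen are each Chief Justice, so the next rule applies.
Among Moreau and Sorensen, alphabetically by surname: Moreau before Sorensen.
Order: Ferreira, Novak, Delgado, Moreau, Sorensen, Andersen.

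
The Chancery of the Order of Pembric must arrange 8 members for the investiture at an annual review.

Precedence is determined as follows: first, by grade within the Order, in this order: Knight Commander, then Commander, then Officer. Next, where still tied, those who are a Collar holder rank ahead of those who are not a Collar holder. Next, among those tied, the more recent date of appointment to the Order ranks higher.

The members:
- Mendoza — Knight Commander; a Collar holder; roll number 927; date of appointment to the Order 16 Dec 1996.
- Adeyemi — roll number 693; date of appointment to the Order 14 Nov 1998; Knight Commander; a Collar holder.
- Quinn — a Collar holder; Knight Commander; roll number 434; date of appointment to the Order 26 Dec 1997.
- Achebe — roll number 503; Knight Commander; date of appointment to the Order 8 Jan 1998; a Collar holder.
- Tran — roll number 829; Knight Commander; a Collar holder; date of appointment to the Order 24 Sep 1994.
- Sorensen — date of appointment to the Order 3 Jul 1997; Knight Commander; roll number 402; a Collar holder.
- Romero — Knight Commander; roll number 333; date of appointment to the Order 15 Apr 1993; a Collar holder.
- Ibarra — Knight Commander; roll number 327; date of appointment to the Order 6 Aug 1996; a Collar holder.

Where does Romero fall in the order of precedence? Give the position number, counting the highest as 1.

8

By grade within the Order: Adeyemi, Achebe, Quinn, Sorensen, Mendoza, Ibarra, Tran and Romero (Knight Commander).
Adeyemi, Achebe, Quinn, Sorensen, Mendoza, Ibarra, Tran and Romero are each a Collar holder, so the next rule applies.
Among Adeyemi, Achebe, Quinn, Sorensen, Mendoza, Ibarra, Tran and Romero, by date of appointment to the Order (later first): Adeyemi (14 Nov 1998) before Achebe (8 Jan 1998) before Quinn (26 Dec 1997) before Sorensen (3 Jul 1997) before Mendoza (16 Dec 1996) before Ibarra (6 Aug 1996) before Tran (24 Sep 1994) before Romero (15 Apr 1993).
Order: Adeyemi, Achebe, Quinn, Sorensen, Mendoza, Ibarra, Tran, Romero. So position 8.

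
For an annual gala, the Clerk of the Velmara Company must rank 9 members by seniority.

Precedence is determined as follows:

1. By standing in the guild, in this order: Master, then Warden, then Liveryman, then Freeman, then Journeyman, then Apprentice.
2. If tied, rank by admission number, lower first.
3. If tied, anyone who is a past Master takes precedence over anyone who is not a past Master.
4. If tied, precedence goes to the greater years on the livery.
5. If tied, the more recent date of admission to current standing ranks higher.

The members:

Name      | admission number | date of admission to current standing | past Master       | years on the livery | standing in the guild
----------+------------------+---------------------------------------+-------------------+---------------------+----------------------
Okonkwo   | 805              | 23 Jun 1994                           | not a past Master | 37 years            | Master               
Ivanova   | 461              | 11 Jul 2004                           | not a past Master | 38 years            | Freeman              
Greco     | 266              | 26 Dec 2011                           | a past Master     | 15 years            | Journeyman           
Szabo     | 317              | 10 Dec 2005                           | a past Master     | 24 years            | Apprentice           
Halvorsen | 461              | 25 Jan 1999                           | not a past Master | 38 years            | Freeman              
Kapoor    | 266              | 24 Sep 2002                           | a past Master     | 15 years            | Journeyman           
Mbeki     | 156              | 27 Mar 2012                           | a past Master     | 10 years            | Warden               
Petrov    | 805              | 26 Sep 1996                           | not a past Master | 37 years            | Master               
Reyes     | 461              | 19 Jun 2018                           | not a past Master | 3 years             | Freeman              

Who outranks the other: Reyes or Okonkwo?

Okonkwo

By standing in the guild: Petrov and Okonkwo (Master); then Mbeki (Warden); then Ivanova, Halvorsen and Reyes (Freeman); then Greco and Kapoor (Journeyman); then Szabo (Apprentice).
Petrov and Okonkwo both have admission number 805, so the next rule applies.
Petrov and Okonkwo are each not a past Master, so the next rule applies.
Petrov and Okonkwo both have years on the livery 37 years, so the next rule applies.
Among Petrov and Okonkwo, by date of admission to current standing (later first): Petrov (26 Sep 1996) before Okonkwo (23 Jun 1994).
Ivanova, Halvorsen and Reyes all have admission number 461, so the next rule applies.
Ivanova, Halvorsen and Reyes are each not a past Master, so the next rule applies.
Among Ivanova, Halvorsen and Reyes, by years on the livery (higher first): Ivanova and Halvorsen (38 years) before Reyes (3 years).
Among Ivanova and Halvorsen, by date of admission to current standing (later first): Ivanova (11 Jul 2004) before Halvorsen (25 Jan 1999).
Greco and Kapoor both have admission number 266, so the next rule applies.
Greco and Kapoor are each a past Master, so the next rule applies.
Greco and Kapoor both have years on the livery 15 years, so the next rule applies.
Among Greco and Kapoor, by date of admission to current standing (later first): Greco (26 Dec 2011) before Kapoor (24 Sep 2002).
So Okonkwo takes precedence.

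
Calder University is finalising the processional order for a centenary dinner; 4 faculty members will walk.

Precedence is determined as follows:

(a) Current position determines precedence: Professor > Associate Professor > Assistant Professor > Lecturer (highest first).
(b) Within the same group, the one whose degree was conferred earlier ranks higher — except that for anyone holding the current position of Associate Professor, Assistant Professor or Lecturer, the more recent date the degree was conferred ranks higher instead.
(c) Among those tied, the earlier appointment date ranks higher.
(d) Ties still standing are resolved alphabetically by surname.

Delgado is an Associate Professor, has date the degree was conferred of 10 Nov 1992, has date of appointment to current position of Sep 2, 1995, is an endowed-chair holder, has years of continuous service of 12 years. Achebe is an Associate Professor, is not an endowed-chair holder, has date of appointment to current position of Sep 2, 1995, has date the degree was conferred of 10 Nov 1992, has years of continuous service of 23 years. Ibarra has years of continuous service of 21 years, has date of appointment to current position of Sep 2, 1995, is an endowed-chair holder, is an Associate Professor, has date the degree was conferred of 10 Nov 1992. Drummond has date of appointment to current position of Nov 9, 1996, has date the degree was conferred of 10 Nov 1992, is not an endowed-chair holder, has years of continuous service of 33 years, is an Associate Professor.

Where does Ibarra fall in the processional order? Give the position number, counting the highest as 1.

3

By current position: Achebe, Delgado, Ibarra and Drummond (Associate Professor).
Achebe, Delgado, Ibarra and Drummond all have date the degree was conferred 10 Nov 1992, so the next rule applies.
Among Achebe, Delgado, Ibarra and Drummond, by date of appointment to current position (earlier first): Achebe, Delgado and Ibarra (Sep 2, 1995) before Drummond (Nov 9, 1996).
Among Achebe, Delgado and Ibarra, alphabetically by surname: Achebe before Delgado before Ibarra.
Order: Achebe, Delgado, Ibarra, Drummond. So position 3.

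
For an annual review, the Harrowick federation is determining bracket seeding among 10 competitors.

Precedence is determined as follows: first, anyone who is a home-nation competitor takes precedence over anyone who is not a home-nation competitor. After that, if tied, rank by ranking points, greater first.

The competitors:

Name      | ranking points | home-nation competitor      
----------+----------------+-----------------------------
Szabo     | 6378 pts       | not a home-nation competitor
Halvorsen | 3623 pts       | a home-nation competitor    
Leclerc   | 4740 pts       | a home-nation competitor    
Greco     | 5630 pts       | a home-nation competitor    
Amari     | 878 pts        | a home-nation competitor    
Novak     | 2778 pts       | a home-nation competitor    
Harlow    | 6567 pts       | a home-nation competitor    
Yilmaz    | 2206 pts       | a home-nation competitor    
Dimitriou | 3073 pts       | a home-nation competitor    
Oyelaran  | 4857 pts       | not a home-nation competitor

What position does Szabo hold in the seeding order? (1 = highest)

9

By the first rule: Harlow, Greco, Leclerc, Halvorsen, Dimitriou, Novak, Yilmaz and Amari (each a home-nation competitor); then Szabo and Oyelaran (both not a home-nation competitor).
Among Harlow, Greco, Leclerc, Halvorsen, Dimitriou, Novak, Yilmaz and Amari, by ranking points (higher first): Harlow (6567 pts) before Greco (5630 pts) before Leclerc (4740 pts) before Halvorsen (3623 pts) before Dimitriou (3073 pts) before Novak (2778 pts) before Yilmaz (2206 pts) before Amari (878 pts).
Among Szabo and Oyelaran, by ranking points (higher first): Szabo (6378 pts) before Oyelaran (4857 pts).
Order: Harlow, Greco, Leclerc, Halvorsen, Dimitriou, Novak, Yilmaz, Amari, Szabo, Oyelaran. So position 9.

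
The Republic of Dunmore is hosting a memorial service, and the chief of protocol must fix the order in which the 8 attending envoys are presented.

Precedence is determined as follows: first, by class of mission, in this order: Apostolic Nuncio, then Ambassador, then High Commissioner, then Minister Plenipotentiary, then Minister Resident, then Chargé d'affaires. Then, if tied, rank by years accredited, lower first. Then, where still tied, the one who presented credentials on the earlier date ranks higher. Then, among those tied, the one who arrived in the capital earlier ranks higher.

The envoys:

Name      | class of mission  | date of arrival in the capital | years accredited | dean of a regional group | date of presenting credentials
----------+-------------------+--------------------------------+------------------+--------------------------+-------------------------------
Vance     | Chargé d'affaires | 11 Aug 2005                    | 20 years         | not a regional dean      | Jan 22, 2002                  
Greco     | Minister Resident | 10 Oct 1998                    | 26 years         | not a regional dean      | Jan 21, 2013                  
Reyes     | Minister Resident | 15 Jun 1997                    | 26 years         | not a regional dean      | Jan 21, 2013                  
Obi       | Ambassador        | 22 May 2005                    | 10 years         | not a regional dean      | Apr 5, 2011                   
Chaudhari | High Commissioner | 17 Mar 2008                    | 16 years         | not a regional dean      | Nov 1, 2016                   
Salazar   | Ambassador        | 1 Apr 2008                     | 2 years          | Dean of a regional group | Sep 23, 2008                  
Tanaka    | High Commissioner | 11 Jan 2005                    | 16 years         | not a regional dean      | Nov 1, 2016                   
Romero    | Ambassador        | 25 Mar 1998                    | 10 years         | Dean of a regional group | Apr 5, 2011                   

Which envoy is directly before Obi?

By class of mission: Salazar, Romero and Obi (Ambassador); then Tanaka and Chaudhari (High Commissioner); then Reyes and Greco (Minister Resident); then Vance (Chargé d'affaires).
Among Salazar, Romero and Obi, by years accredited (lower first): Salazar (2 years) before Romero and Obi (10 years).
Romero and Obi both have date of presenting credentials Apr 5, 2011, so the next rule applies.
Among Romero and Obi, by date of arrival in the capital (earlier first): Romero (25 Mar 1998) before Obi (22 May 2005).
Tanaka and Chaudhari both have years accredited 16 years, so the next rule applies.
Tanaka and Chaudhari both have date of presenting credentials Nov 1, 2016, so the next rule applies.
Among Tanaka and Chaudhari, by date of arrival in the capital (earlier first): Tanaka (11 Jan 2005) before Chaudhari (17 Mar 2008).
Reyes and Greco both have years accredited 26 years, so the next rule applies.
Reyes and Greco both have date of presenting credentials Jan 21, 2013, so the next rule applies.
Among Reyes and Greco, by date of arrival in the capital (earlier first): Reyes (15 Jun 1997) before Greco (10 Oct 1998).
Order: Salazar, Romero, Obi, Tanaka, Chaudhari, Reyes, Greco, Vance.

Romero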